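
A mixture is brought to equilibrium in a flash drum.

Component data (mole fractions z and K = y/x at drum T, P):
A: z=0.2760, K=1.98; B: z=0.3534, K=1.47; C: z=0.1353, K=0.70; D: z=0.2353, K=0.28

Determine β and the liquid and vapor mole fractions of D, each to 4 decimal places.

β = 0.5073, x_D = 0.3707, y_D = 0.1038

Let β = V/F and solve Σ zᵢ(Kᵢ−1)/(1+β(Kᵢ−1)) = 0.
g(0) = ΣzᵢKᵢ − 1 = 0.2266 and g(1) = 1 − Σzᵢ/Kᵢ = -0.4134, so a root lies in (0, 1).
Iterate (Newton) starting at β = 0.38:
  β = 0.3800: g = 0.05897, g' = -0.4436 → β = 0.5129
  β = 0.5129: g = -0.00276, g' = -0.4917 → β = 0.5073
Converged at β = 0.5073.
Compositions from xᵢ = zᵢ/(1+β(Kᵢ−1)), yᵢ = Kᵢxᵢ:
  A: x = 0.1843, y = 0.3650
  B: x = 0.2854, y = 0.4195
  C: x = 0.1596, y = 0.1117
  D: x = 0.3707, y = 0.1038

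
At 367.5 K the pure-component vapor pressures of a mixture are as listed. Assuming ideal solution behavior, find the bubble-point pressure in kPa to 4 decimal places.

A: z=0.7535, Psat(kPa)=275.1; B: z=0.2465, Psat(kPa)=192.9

At the bubble point ψ → 0, so ΣzᵢKᵢ = 1 with Kᵢ = Pᵢˢᵃᵗ/P ⇒ P = ΣzᵢPᵢˢᵃᵗ.
P = 0.7535·275.1 + 0.2465·192.9 = 254.8377 kPa

Pbub = 254.8377 kPa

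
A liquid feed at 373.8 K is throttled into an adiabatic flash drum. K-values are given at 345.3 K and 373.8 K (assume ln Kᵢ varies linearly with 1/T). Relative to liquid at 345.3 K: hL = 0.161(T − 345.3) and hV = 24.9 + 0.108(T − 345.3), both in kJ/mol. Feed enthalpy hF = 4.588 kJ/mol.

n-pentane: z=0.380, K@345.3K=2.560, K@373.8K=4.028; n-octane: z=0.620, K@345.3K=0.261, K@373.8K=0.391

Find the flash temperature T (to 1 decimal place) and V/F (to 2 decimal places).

Adiabatic flash: solve Rachford–Rice at each trial T, then check hF = ψ·hV(T) + (1−ψ)·hL(T).
  T = 345.3 K: K = (2.560, 0.261), RR gives ψ = 0.117, H_out = 2.908 kJ/mol
  T = 373.8 K: K = (4.028, 0.391), RR gives ψ = 0.419, H_out = 14.394 kJ/mol
  T = 359.6 K: K = (3.243, 0.322), RR gives ψ = 0.284, H_out = 9.164 kJ/mol
  T = 352.5 K: K = (2.891, 0.291), RR gives ψ = 0.208, H_out = 6.257 kJ/mol
  T = 348.9 K: K = (2.722, 0.276), RR gives ψ = 0.165, H_out = 4.646 kJ/mol
  T = 347.1 K: K = (2.640, 0.268), RR gives ψ = 0.141, H_out = 3.795 kJ/mol
Linear interpolation between T = 347.1 (H_out = 3.795) and T = 348.9 (H_out = 4.646) on hF = 4.588 gives T ≈ 348.8 K, at which ψ = 0.16.

T = 348.8 K, V/F = 0.16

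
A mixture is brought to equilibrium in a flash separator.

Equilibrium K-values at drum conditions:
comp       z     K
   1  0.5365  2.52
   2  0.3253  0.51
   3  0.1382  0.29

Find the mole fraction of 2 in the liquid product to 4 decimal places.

Rachford–Rice: g(ψ) = Σ zᵢ(Kᵢ−1)/(1+ψ(Kᵢ−1)) = 0.
g(0) = ΣzᵢKᵢ − 1 = 0.5580 and g(1) = 1 − Σzᵢ/Kᵢ = -0.3273, so a root lies in (0, 1).
Iterate (Newton) starting at ψ = 0.5:
  ψ = 0.5000: g = 0.10009, g' = -0.7046 → ψ = 0.6420
  ψ = 0.6420: g = -0.00017, g' = -0.7190 → ψ = 0.6418
Converged at ψ = 0.6418.
Compositions from xᵢ = zᵢ/(1+ψ(Kᵢ−1)), yᵢ = Kᵢxᵢ:
  1: x = 0.2716, y = 0.6844
  2: x = 0.4745, y = 0.2420
  3: x = 0.2539, y = 0.0736

x_2 = 0.4745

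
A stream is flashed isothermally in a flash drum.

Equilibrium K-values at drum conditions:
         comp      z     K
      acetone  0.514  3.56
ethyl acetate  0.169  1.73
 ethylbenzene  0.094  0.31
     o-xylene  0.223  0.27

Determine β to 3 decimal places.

Let β = V/F and solve Σ zᵢ(Kᵢ−1)/(1+β(Kᵢ−1)) = 0.
g(0) = ΣzᵢKᵢ − 1 = 1.212 and g(1) = 1 − Σzᵢ/Kᵢ = -0.371, so a root lies in (0, 1).
Iterate (Newton) starting at β = 0.5:
  β = 0.500: g = 0.3121, g' = -1.095 → β = 0.785
  β = 0.785: g = -0.0071, g' = -1.273 → β = 0.779
Converged at β = 0.779.

β = 0.779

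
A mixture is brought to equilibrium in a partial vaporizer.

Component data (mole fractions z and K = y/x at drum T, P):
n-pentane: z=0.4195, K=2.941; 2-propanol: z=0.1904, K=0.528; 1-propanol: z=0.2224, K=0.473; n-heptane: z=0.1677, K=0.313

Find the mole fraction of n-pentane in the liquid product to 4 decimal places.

x_n-pentane = 0.2239

Rachford–Rice: g(β) = Σ zᵢ(Kᵢ−1)/(1+β(Kᵢ−1)) = 0.
Check two-phase: ΣzᵢKᵢ = 1.4920 > 1 and Σzᵢ/Kᵢ = 1.5092 > 1, so g(0) = 0.4920 > 0 and g(1) = -0.5092 < 0.
Newton iteration, β⁰ = 0.5:
  β = 0.5000: g = -0.03904, g' = -0.7772 → β = 0.4498
  β = 0.4498: g = 0.00030, g' = -0.7907 → β = 0.4501
Converged at β = 0.4501.
Compositions from xᵢ = zᵢ/(1+β(Kᵢ−1)), yᵢ = Kᵢxᵢ:
  n-pentane: x = 0.2239, y = 0.6584
  2-propanol: x = 0.2418, y = 0.1277
  1-propanol: x = 0.2916, y = 0.1379
  n-heptane: x = 0.2428, y = 0.0760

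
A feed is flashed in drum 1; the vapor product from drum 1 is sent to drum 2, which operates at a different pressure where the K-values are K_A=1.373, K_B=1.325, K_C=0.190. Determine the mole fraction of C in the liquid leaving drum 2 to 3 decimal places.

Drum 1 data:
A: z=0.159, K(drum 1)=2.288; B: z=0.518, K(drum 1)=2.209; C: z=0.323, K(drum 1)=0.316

x_C (drum 2) = 0.293

Drum 1:
Let ψ₁ = V/F and solve Σ zᵢ(Kᵢ−1)/(1+ψ₁(Kᵢ−1)) = 0.
g(0) = ΣzᵢKᵢ − 1 = 0.610 and g(1) = 1 − Σzᵢ/Kᵢ = -0.326, so a root lies in (0, 1).
Newton–Raphson from ψ₁ = 0.5:
  ψ₁ = 0.500: g = 0.1791, g' = -0.741 → ψ₁ = 0.742
  ψ₁ = 0.742: g = -0.0136, g' = -0.902 → ψ₁ = 0.727
Converged at ψ₁ = 0.727.
Drum-1 compositions:
  A: x = 0.082, y = 0.188
  B: x = 0.276, y = 0.609
  C: x = 0.642, y = 0.203
Drum-2 feed = drum-1 vapor: z₂ = (0.1879, 0.6092, 0.2029).
Drum 2:
Material balance + equilibrium reduce to Σ zᵢ(Kᵢ−1)/(1+ψ₂(Kᵢ−1)) = 0.
Feasibility: ΣzᵢKᵢ = 1.104, Σzᵢ/Kᵢ = 1.665 — both > 1, two phases present.
Newton–Raphson from ψ₂ = 0.31:
  ψ₂ = 0.310: g = 0.0232, g' = -0.311 → ψ₂ = 0.385
  ψ₂ = 0.385: g = -0.0014, g' = -0.352 → ψ₂ = 0.381
Converged at ψ₂ = 0.381.
  A: x = 0.165, y = 0.226
  B: x = 0.542, y = 0.718
  C: x = 0.293, y = 0.056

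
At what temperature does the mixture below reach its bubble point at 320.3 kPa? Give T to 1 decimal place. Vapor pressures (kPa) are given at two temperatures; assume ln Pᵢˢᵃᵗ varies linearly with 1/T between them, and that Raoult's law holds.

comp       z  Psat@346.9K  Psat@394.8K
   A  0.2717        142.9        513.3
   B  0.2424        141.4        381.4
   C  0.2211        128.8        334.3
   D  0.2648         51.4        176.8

Bubble-point temperature: ΣzᵢPᵢˢᵃᵗ(T) = P. Interpolate ln Pᵢˢᵃᵗ = aᵢ + bᵢ/T.
  T = 346.9 K: ΣzᵢPᵢˢᵃᵗ = 115.19 kPa
  T = 394.8 K: ΣzᵢPᵢˢᵃᵗ = 352.65 kPa
  T = 370.9 K: ΣzᵢPᵢˢᵃᵗ = 208.64 kPa
  T = 382.9 K: ΣzᵢPᵢˢᵃᵗ = 273.62 kPa
  T = 388.9 K: ΣzᵢPᵢˢᵃᵗ = 311.52 kPa
  T = 391.9 K: ΣzᵢPᵢˢᵃᵗ = 331.94 kPa
  T = 390.4 K: ΣzᵢPᵢˢᵃᵗ = 321.60 kPa
Interpolating between 388.9 K and 390.4 K gives T ≈ 390.2 K.

T = 390.2 K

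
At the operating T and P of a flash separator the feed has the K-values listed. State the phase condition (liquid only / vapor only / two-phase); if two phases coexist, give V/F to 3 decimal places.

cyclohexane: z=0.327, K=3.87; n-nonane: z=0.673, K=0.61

two-phase, V/F = 0.604

ΣzᵢKᵢ = 1.676; Σzᵢ/Kᵢ = 1.188.
Both exceed 1, so a two-phase solution exists.
Rachford–Rice: g(ψ) = Σ zᵢ(Kᵢ−1)/(1+ψ(Kᵢ−1)) = 0.
Newton–Raphson from ψ = 0.5:
  ψ = 0.500: g = 0.0594, g' = -0.612 → ψ = 0.597
  ψ = 0.597: g = 0.0038, g' = -0.540 → ψ = 0.604
Converged at ψ = 0.604.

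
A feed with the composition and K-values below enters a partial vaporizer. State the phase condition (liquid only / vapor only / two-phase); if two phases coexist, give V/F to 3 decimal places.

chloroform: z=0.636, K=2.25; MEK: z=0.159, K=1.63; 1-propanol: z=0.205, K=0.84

ΣzᵢKᵢ = 1.862; Σzᵢ/Kᵢ = 0.624.
Since Σzᵢ/Kᵢ < 1 the mixture is above its dew point — single vapor phase.

vapor only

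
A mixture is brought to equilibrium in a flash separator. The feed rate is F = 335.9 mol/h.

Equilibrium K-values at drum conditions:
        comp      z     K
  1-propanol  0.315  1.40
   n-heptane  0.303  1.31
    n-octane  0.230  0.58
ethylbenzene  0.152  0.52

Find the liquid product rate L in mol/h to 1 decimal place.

L = 229.7 mol/h

Material balance + equilibrium reduce to Σ zᵢ(Kᵢ−1)/(1+V/F(Kᵢ−1)) = 0.
Check two-phase: ΣzᵢKᵢ = 1.050 > 1 and Σzᵢ/Kᵢ = 1.145 > 1, so g(0) = 0.050 > 0 and g(1) = -0.145 < 0.
Newton iteration, V/F⁰ = 0.43:
  V/F = 0.430: g = -0.0194, g' = -0.175 → V/F = 0.319
  V/F = 0.319: g = -0.0005, g' = -0.167 → V/F = 0.316
Converged at V/F = 0.316.
Then V = V/F·F = 0.3161·335.9 = 106.2 mol/h and L = F − V = 229.7 mol/h.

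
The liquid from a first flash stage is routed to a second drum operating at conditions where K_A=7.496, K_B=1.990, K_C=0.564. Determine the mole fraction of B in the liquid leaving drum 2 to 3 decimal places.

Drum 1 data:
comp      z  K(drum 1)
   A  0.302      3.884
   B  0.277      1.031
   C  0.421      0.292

x_B (drum 2) = 0.170

Drum 1:
Rachford–Rice: g(ψ₁) = Σ zᵢ(Kᵢ−1)/(1+ψ₁(Kᵢ−1)) = 0.
Feasibility: ΣzᵢKᵢ = 1.581, Σzᵢ/Kᵢ = 1.788 — both > 1, two phases present.
Newton–Raphson from ψ₁ = 0.39:
  ψ₁ = 0.390: g = 0.0066, g' = -0.959 → ψ₁ = 0.397
Converged at ψ₁ = 0.397.
Drum-1 compositions:
  A: x = 0.141, y = 0.547
  B: x = 0.274, y = 0.282
  C: x = 0.586, y = 0.171
Drum-2 feed = drum-1 liquid: z₂ = (0.1408, 0.2736, 0.5856).
Drum 2:
Rachford–Rice: g(ψ₂) = Σ zᵢ(Kᵢ−1)/(1+ψ₂(Kᵢ−1)) = 0.
Check two-phase: ΣzᵢKᵢ = 1.930 > 1 and Σzᵢ/Kᵢ = 1.195 > 1, so g(0) = 0.930 > 0 and g(1) = -0.195 < 0.
Iterate (Newton) starting at ψ₂ = 0.66:
  ψ₂ = 0.660: g = -0.0216, g' = -0.530 → ψ₂ = 0.619
  ψ₂ = 0.619: g = 0.0003, g' = -0.547 → ψ₂ = 0.620
Converged at ψ₂ = 0.620.
  A: x = 0.028, y = 0.210
  B: x = 0.170, y = 0.337
  C: x = 0.802, y = 0.453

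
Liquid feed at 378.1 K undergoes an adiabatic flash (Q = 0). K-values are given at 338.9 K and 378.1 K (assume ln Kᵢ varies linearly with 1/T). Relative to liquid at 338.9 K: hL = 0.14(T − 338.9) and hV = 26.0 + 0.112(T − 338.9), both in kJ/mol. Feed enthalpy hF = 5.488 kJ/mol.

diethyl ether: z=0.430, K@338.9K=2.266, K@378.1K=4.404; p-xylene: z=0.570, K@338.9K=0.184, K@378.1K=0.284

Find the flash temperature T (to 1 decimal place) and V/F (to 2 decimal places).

Adiabatic flash: solve Rachford–Rice at each trial T, then check hF = ψ·hV(T) + (1−ψ)·hL(T).
  T = 338.9 K: K = (2.266, 0.184), RR gives ψ = 0.077, H_out = 1.995 kJ/mol
  T = 378.1 K: K = (4.404, 0.284), RR gives ψ = 0.433, H_out = 16.273 kJ/mol
  T = 358.5 K: K = (3.217, 0.231), RR gives ψ = 0.302, H_out = 10.438 kJ/mol
  T = 348.7 K: K = (2.713, 0.207), RR gives ψ = 0.210, H_out = 6.762 kJ/mol
  T = 343.8 K: K = (2.483, 0.195), RR gives ψ = 0.150, H_out = 4.564 kJ/mol
  T = 346.2 K: K = (2.594, 0.201), RR gives ψ = 0.181, H_out = 5.679 kJ/mol
Linear interpolation between T = 343.8 (H_out = 4.564) and T = 346.2 (H_out = 5.679) on hF = 5.488 gives T ≈ 345.8 K, at which ψ = 0.18.

T = 345.8 K, V/F = 0.18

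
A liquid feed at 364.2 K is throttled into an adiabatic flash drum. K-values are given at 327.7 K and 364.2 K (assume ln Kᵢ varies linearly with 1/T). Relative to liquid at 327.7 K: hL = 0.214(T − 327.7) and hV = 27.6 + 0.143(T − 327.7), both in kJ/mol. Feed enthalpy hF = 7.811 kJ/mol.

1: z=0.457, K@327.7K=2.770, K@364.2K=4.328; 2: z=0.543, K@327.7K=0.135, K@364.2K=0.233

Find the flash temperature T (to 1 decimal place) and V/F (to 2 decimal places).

T = 331.9 K, V/F = 0.25

Adiabatic flash: solve Rachford–Rice at each trial T, then check hF = ψ·hV(T) + (1−ψ)·hL(T).
  T = 327.7 K: K = (2.770, 0.135), RR gives ψ = 0.222, H_out = 6.115 kJ/mol
  T = 364.2 K: K = (4.328, 0.233), RR gives ψ = 0.433, H_out = 18.631 kJ/mol
  T = 345.9 K: K = (3.501, 0.180), RR gives ψ = 0.340, H_out = 12.842 kJ/mol
  T = 336.8 K: K = (3.124, 0.156), RR gives ψ = 0.286, H_out = 9.659 kJ/mol
  T = 332.2 K: K = (2.942, 0.145), RR gives ψ = 0.255, H_out = 7.923 kJ/mol
  T = 329.9 K: K = (2.853, 0.140), RR gives ψ = 0.238, H_out = 7.014 kJ/mol
Linear interpolation between T = 329.9 (H_out = 7.014) and T = 332.2 (H_out = 7.923) on hF = 7.811 gives T ≈ 331.9 K, at which ψ = 0.25.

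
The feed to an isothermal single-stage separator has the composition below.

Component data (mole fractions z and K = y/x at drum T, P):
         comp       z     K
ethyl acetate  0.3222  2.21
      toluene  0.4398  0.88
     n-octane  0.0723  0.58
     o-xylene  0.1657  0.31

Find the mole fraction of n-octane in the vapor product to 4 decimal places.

y_n-octane = 0.0513

Rachford–Rice: g(ψ) = Σ zᵢ(Kᵢ−1)/(1+ψ(Kᵢ−1)) = 0.
g(0) = ΣzᵢKᵢ − 1 = 0.1924 and g(1) = 1 − Σzᵢ/Kᵢ = -0.3047, so a root lies in (0, 1).
Newton iteration, ψ⁰ = 0.5:
  ψ = 0.5000: g = -0.02623, g' = -0.3946 → ψ = 0.4335
  ψ = 0.4335: g = -0.00021, g' = -0.3897 → ψ = 0.4330
Converged at ψ = 0.4330.
Compositions from xᵢ = zᵢ/(1+ψ(Kᵢ−1)), yᵢ = Kᵢxᵢ:
  ethyl acetate: x = 0.2114, y = 0.4673
  toluene: x = 0.4639, y = 0.4082
  n-octane: x = 0.0884, y = 0.0513
  o-xylene: x = 0.2363, y = 0.0733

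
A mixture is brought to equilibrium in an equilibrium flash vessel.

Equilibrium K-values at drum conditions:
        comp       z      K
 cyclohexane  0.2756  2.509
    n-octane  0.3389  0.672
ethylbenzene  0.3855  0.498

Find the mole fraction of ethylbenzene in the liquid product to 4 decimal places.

Rachford–Rice: g(V/F) = Σ zᵢ(Kᵢ−1)/(1+V/F(Kᵢ−1)) = 0.
g(0) = ΣzᵢKᵢ − 1 = 0.1112 and g(1) = 1 − Σzᵢ/Kᵢ = -0.3883, so a root lies in (0, 1).
Iterate (Newton) starting at V/F = 0.5:
  V/F = 0.5000: g = -0.15430, g' = -0.4292 → V/F = 0.1405
  V/F = 0.1405: g = 0.01840, g' = -0.5797 → V/F = 0.1722
  V/F = 0.1722: g = 0.00044, g' = -0.5527 → V/F = 0.1730
Converged at V/F = 0.1730.
Compositions from xᵢ = zᵢ/(1+V/F(Kᵢ−1)), yᵢ = Kᵢxᵢ:
  cyclohexane: x = 0.2185, y = 0.5483
  n-octane: x = 0.3593, y = 0.2414
  ethylbenzene: x = 0.4222, y = 0.2102

x_ethylbenzene = 0.4222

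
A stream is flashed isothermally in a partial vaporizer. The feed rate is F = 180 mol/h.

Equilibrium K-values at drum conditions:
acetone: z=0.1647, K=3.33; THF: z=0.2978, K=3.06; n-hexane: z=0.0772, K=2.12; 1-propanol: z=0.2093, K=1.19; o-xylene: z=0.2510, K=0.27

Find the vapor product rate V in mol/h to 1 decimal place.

V = 144.9 mol/h

Newton iteration, ψ⁰ = 0.5:
  ψ = 0.5000: g = 0.28264, g' = -0.8752 → ψ = 0.8229
  ψ = 0.8229: g = -0.02039, g' = -1.1500 → ψ = 0.8052
  ψ = 0.8052: g = -0.00039, g' = -1.1065 → ψ = 0.8048
Converged at ψ = 0.8048.
Then V = ψ·F = 0.8048·180 = 144.9 mol/h and L = F − V = 35.1 mol/h.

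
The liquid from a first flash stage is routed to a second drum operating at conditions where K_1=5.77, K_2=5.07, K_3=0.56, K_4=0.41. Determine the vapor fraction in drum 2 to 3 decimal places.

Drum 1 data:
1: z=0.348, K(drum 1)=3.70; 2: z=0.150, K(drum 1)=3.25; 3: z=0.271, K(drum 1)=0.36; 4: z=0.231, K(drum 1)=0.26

V/F (drum 2) = 0.239

Drum 1:
Material balance + equilibrium reduce to Σ zᵢ(Kᵢ−1)/(1+ψ₁(Kᵢ−1)) = 0.
Feasibility: ΣzᵢKᵢ = 1.933, Σzᵢ/Kᵢ = 1.781 — both > 1, two phases present.
Iterate (Newton) starting at ψ₁ = 0.65:
  ψ₁ = 0.650: g = -0.1482, g' = -1.255 → ψ₁ = 0.532
  ψ₁ = 0.532: g = -0.0054, g' = -1.184 → ψ₁ = 0.527
Converged at ψ₁ = 0.527.
Drum-1 compositions:
  1: x = 0.144, y = 0.531
  2: x = 0.069, y = 0.223
  3: x = 0.409, y = 0.147
  4: x = 0.379, y = 0.098
Drum-2 feed = drum-1 liquid: z₂ = (0.1436, 0.0686, 0.4090, 0.3788).
Drum 2:
Let ψ₂ = V/F and solve Σ zᵢ(Kᵢ−1)/(1+ψ₂(Kᵢ−1)) = 0.
Check two-phase: ΣzᵢKᵢ = 1.561 > 1 and Σzᵢ/Kᵢ = 1.693 > 1, so g(0) = 0.561 > 0 and g(1) = -0.693 < 0.
Iterate (Newton) starting at ψ₂ = 0.34:
  ψ₂ = 0.340: g = -0.1128, g' = -0.991 → ψ₂ = 0.226
  ψ₂ = 0.226: g = 0.0171, g' = -1.337 → ψ₂ = 0.239
Converged at ψ₂ = 0.239.
  1: x = 0.067, y = 0.387
  2: x = 0.035, y = 0.176
  3: x = 0.457, y = 0.256
  4: x = 0.441, y = 0.181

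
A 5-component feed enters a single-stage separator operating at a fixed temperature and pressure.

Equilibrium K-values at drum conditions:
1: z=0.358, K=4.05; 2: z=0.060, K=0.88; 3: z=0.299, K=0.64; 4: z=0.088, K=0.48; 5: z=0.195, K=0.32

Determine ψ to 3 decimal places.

ψ = 0.538

Iterate (Newton) starting at ψ = 0.5:
  ψ = 0.500: g = 0.0308, g' = -0.831 → ψ = 0.537
  ψ = 0.537: g = 0.0004, g' = -0.809 → ψ = 0.538
Converged at ψ = 0.538.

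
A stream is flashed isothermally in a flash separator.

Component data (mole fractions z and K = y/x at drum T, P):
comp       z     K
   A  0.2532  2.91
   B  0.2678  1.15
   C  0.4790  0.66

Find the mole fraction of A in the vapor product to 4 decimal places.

y_A = 0.2885

Rachford–Rice: g(ψ) = Σ zᵢ(Kᵢ−1)/(1+ψ(Kᵢ−1)) = 0.
Check two-phase: ΣzᵢKᵢ = 1.3609 > 1 and Σzᵢ/Kᵢ = 1.0456 > 1, so g(0) = 0.3609 > 0 and g(1) = -0.0456 < 0.
Iterate (Newton) starting at ψ = 0.43:
  ψ = 0.4300: g = 0.11252, g' = -0.3597 → ψ = 0.7428
  ψ = 0.7428: g = 0.01820, g' = -0.2619 → ψ = 0.8123
  ψ = 0.8123: g = 0.00035, g' = -0.2524 → ψ = 0.8137
Converged at ψ = 0.8137.
Compositions from xᵢ = zᵢ/(1+ψ(Kᵢ−1)), yᵢ = Kᵢxᵢ:
  A: x = 0.0991, y = 0.2885
  B: x = 0.2387, y = 0.2745
  C: x = 0.6622, y = 0.4370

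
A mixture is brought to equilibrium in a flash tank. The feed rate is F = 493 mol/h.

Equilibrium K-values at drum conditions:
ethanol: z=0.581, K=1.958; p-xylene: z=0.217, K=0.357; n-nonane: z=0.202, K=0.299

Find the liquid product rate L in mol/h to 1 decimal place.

L = 282.0 mol/h

Newton iteration, ψ⁰ = 0.45:
  ψ = 0.450: g = -0.0143, g' = -0.650 → ψ = 0.428
Converged at ψ = 0.428.
Then V = ψ·F = 0.4279·493 = 211.0 mol/h and L = F − V = 282.0 mol/h.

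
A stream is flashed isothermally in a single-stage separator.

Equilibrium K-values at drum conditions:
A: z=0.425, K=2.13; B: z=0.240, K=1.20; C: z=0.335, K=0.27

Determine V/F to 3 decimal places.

Material balance + equilibrium reduce to Σ zᵢ(Kᵢ−1)/(1+V/F(Kᵢ−1)) = 0.
g(0) = ΣzᵢKᵢ − 1 = 0.284 and g(1) = 1 − Σzᵢ/Kᵢ = -0.640, so a root lies in (0, 1).
Newton–Raphson from V/F = 0.5:
  V/F = 0.500: g = -0.0346, g' = -0.672 → V/F = 0.449
  V/F = 0.449: g = -0.0008, g' = -0.642 → V/F = 0.447
Converged at V/F = 0.447.

V/F = 0.447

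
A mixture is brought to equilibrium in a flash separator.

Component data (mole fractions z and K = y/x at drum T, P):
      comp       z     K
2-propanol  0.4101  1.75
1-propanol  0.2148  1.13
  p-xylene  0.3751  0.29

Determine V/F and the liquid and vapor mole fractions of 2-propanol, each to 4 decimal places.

Newton–Raphson from V/F = 0.52:
  V/F = 0.5200: g = -0.17476, g' = -0.5978 → V/F = 0.2276
  V/F = 0.2276: g = -0.02782, g' = -0.4408 → V/F = 0.1645
  V/F = 0.1645: g = -0.00041, g' = -0.4287 → V/F = 0.1636
Converged at V/F = 0.1636.
Compositions from xᵢ = zᵢ/(1+V/F(Kᵢ−1)), yᵢ = Kᵢxᵢ:
  2-propanol: x = 0.3653, y = 0.6393
  1-propanol: x = 0.2103, y = 0.2377
  p-xylene: x = 0.4244, y = 0.1231

V/F = 0.1636, x_2-propanol = 0.3653, y_2-propanol = 0.6393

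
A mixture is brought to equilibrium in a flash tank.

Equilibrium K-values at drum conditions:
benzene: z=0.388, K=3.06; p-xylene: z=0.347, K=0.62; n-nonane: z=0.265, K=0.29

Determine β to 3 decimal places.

Material balance + equilibrium reduce to Σ zᵢ(Kᵢ−1)/(1+β(Kᵢ−1)) = 0.
Check two-phase: ΣzᵢKᵢ = 1.479 > 1 and Σzᵢ/Kᵢ = 1.600 > 1, so g(0) = 0.479 > 0 and g(1) = -0.600 < 0.
Iterate (Newton) starting at β = 0.5:
  β = 0.500: g = -0.0608, g' = -0.797 → β = 0.424
Converged at β = 0.424.

β = 0.424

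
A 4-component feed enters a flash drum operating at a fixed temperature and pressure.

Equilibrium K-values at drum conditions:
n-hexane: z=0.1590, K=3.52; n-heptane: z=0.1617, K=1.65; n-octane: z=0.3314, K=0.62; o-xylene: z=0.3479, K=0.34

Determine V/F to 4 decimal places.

V/F = 0.1478

Newton iteration, V/F⁰ = 0.5:
  V/F = 0.5000: g = -0.24156, g' = -0.6471 → V/F = 0.1267
  V/F = 0.1267: g = 0.01793, g' = -0.8717 → V/F = 0.1473
  V/F = 0.1473: g = 0.00040, g' = -0.8336 → V/F = 0.1478
Converged at V/F = 0.1478.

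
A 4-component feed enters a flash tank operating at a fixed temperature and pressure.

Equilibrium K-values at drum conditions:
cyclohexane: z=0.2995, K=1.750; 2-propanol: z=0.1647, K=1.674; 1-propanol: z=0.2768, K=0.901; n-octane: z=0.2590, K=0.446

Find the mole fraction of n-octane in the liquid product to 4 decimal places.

Rachford–Rice: g(β) = Σ zᵢ(Kᵢ−1)/(1+β(Kᵢ−1)) = 0.
Feasibility: ΣzᵢKᵢ = 1.1647, Σzᵢ/Kᵢ = 1.1575 — both > 1, two phases present.
Newton–Raphson from β = 0.5:
  β = 0.5000: g = 0.01910, g' = -0.2860 → β = 0.5668
  β = 0.5668: g = -0.00025, g' = -0.2941 → β = 0.5659
Converged at β = 0.5659.
Compositions from xᵢ = zᵢ/(1+β(Kᵢ−1)), yᵢ = Kᵢxᵢ:
  cyclohexane: x = 0.2103, y = 0.3679
  2-propanol: x = 0.1192, y = 0.1996
  1-propanol: x = 0.2932, y = 0.2642
  n-octane: x = 0.3773, y = 0.1683

x_n-octane = 0.3773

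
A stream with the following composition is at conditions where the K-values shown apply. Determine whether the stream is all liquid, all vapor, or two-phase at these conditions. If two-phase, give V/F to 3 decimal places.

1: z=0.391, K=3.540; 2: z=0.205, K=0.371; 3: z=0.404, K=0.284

two-phase, V/F = 0.329

ΣzᵢKᵢ = 1.575; Σzᵢ/Kᵢ = 2.086.
Both exceed 1, so a two-phase solution exists.
Newton iteration, ψ⁰ = 0.69:
  ψ = 0.690: g = -0.4387, g' = -1.395 → ψ = 0.376
  ψ = 0.376: g = -0.0562, g' = -1.187 → ψ = 0.328
  ψ = 0.328: g = 0.0010, g' = -1.233 → ψ = 0.329
Converged at ψ = 0.329.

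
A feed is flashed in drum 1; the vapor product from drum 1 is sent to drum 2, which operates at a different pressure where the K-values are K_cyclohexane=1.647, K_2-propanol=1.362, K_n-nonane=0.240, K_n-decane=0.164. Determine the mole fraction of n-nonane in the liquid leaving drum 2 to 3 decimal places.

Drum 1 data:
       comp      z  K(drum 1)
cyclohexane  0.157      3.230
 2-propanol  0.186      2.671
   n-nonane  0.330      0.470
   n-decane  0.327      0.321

Drum 1:
Rachford–Rice: g(ψ₁) = Σ zᵢ(Kᵢ−1)/(1+ψ₁(Kᵢ−1)) = 0.
Feasibility: ΣzᵢKᵢ = 1.264, Σzᵢ/Kᵢ = 1.839 — both > 1, two phases present.
Newton iteration, ψ₁⁰ = 0.58:
  ψ₁ = 0.580: g = -0.3083, g' = -0.886 → ψ₁ = 0.232
  ψ₁ = 0.232: g = -0.0082, g' = -0.942 → ψ₁ = 0.223
Converged at ψ₁ = 0.223.
Drum-1 compositions:
  cyclohexane: x = 0.105, y = 0.339
  2-propanol: x = 0.135, y = 0.362
  n-nonane: x = 0.374, y = 0.176
  n-decane: x = 0.385, y = 0.124
Drum-2 feed = drum-1 vapor: z₂ = (0.3385, 0.3618, 0.1759, 0.1237).
Drum 2:
Let ψ₂ = V/F and solve Σ zᵢ(Kᵢ−1)/(1+ψ₂(Kᵢ−1)) = 0.
g(0) = ΣzᵢKᵢ − 1 = 0.113 and g(1) = 1 − Σzᵢ/Kᵢ = -0.959, so a root lies in (0, 1).
Newton iteration, ψ₂⁰ = 0.5:
  ψ₂ = 0.500: g = -0.1170, g' = -0.635 → ψ₂ = 0.316
  ψ₂ = 0.316: g = -0.0170, g' = -0.471 → ψ₂ = 0.280
  ψ₂ = 0.280: g = -0.0004, g' = -0.452 → ψ₂ = 0.279
Converged at ψ₂ = 0.279.
  cyclohexane: x = 0.287, y = 0.472
  2-propanol: x = 0.329, y = 0.448
  n-nonane: x = 0.223, y = 0.054
  n-decane: x = 0.161, y = 0.026

x_n-nonane (drum 2) = 0.223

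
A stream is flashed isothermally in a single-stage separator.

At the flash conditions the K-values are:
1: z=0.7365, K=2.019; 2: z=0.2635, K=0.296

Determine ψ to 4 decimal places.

ψ = 0.7876

Material balance + equilibrium reduce to Σ zᵢ(Kᵢ−1)/(1+ψ(Kᵢ−1)) = 0.
Check two-phase: ΣzᵢKᵢ = 1.5650 > 1 and Σzᵢ/Kᵢ = 1.2550 > 1, so g(0) = 0.5650 > 0 and g(1) = -0.2550 < 0.
Binary case is linear: z₁(K₁−1)(1+ψ(K₂−1)) + z₂(K₂−1)(1+ψ(K₁−1)) = 0
⇒ ψ = [z₁(K₁−1)+z₂(K₂−1)] / [−(K₁−1)(K₂−1)] = 0.56499/0.71738 = 0.7876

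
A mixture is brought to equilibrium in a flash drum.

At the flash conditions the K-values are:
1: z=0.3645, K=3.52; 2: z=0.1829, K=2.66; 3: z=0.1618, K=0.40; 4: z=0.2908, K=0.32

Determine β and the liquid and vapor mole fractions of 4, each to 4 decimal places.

β = 0.6313, x_4 = 0.5095, y_4 = 0.1631

Let β = V/F and solve Σ zᵢ(Kᵢ−1)/(1+β(Kᵢ−1)) = 0.
Feasibility: ΣzᵢKᵢ = 1.9273, Σzᵢ/Kᵢ = 1.4856 — both > 1, two phases present.
Newton iteration, β⁰ = 0.5:
  β = 0.5000: g = 0.13405, g' = -1.0313 → β = 0.6300
  β = 0.6300: g = 0.00138, g' = -1.0282 → β = 0.6313
Converged at β = 0.6313.
Compositions from xᵢ = zᵢ/(1+β(Kᵢ−1)), yᵢ = Kᵢxᵢ:
  1: x = 0.1407, y = 0.4952
  2: x = 0.0893, y = 0.2376
  3: x = 0.2605, y = 0.1042
  4: x = 0.5095, y = 0.1631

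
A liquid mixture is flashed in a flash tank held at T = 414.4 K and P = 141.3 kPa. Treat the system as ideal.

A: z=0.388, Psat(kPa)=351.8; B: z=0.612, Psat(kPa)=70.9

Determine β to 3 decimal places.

Raoult's law: Kᵢ = Pᵢˢᵃᵗ/P = Pᵢˢᵃᵗ/141.3.
  K_A = 351.8/141.3 = 2.48974, K_B = 70.9/141.3 = 0.50177
Material balance + equilibrium reduce to Σ zᵢ(Kᵢ−1)/(1+β(Kᵢ−1)) = 0.
Feasibility: ΣzᵢKᵢ = 1.273, Σzᵢ/Kᵢ = 1.376 — both > 1, two phases present.
Binary case is linear: z₁(K₁−1)(1+β(K₂−1)) + z₂(K₂−1)(1+β(K₁−1)) = 0
⇒ β = [z₁(K₁−1)+z₂(K₂−1)] / [−(K₁−1)(K₂−1)] = 0.2731/0.7422 = 0.368

β = 0.368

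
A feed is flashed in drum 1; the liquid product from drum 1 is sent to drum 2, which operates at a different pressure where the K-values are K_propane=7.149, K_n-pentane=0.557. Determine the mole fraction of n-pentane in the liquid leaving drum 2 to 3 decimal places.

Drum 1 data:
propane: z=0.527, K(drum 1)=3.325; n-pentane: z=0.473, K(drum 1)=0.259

x_n-pentane (drum 2) = 0.933

Drum 1:
Rachford–Rice: g(ψ₁) = Σ zᵢ(Kᵢ−1)/(1+ψ₁(Kᵢ−1)) = 0.
Feasibility: ΣzᵢKᵢ = 1.875, Σzᵢ/Kᵢ = 1.985 — both > 1, two phases present.
Binary case is linear: z₁(K₁−1)(1+ψ₁(K₂−1)) + z₂(K₂−1)(1+ψ₁(K₁−1)) = 0
⇒ ψ₁ = [z₁(K₁−1)+z₂(K₂−1)] / [−(K₁−1)(K₂−1)] = 0.8748/1.7228 = 0.508
Drum-1 compositions:
  propane: x = 0.242, y = 0.804
  n-pentane: x = 0.758, y = 0.196
Drum-2 feed = drum-1 liquid: z₂ = (0.2417, 0.7583).
Drum 2:
Let ψ₂ = V/F and solve Σ zᵢ(Kᵢ−1)/(1+ψ₂(Kᵢ−1)) = 0.
g(0) = ΣzᵢKᵢ − 1 = 1.150 and g(1) = 1 − Σzᵢ/Kᵢ = -0.395, so a root lies in (0, 1).
Newton–Raphson from ψ₂ = 0.39:
  ψ₂ = 0.390: g = 0.0312, g' = -1.009 → ψ₂ = 0.421
  ψ₂ = 0.421: g = 0.0012, g' = -0.934 → ψ₂ = 0.422
Converged at ψ₂ = 0.422.
  propane: x = 0.067, y = 0.480
  n-pentane: x = 0.933, y = 0.520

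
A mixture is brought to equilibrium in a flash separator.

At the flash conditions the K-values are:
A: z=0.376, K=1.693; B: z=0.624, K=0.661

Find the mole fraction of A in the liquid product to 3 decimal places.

Binary case is linear: z₁(K₁−1)(1+β(K₂−1)) + z₂(K₂−1)(1+β(K₁−1)) = 0
⇒ β = [z₁(K₁−1)+z₂(K₂−1)] / [−(K₁−1)(K₂−1)] = 0.0490/0.2349 = 0.209
Compositions from xᵢ = zᵢ/(1+β(Kᵢ−1)), yᵢ = Kᵢxᵢ:
  A: x = 0.328, y = 0.556
  B: x = 0.672, y = 0.444

x_A = 0.328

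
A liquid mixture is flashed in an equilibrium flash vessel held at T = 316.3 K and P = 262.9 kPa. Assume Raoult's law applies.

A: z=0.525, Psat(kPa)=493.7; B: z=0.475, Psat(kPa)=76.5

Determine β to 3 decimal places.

β = 0.199

Raoult's law: Kᵢ = Pᵢˢᵃᵗ/P = Pᵢˢᵃᵗ/262.9.
  K_A = 493.7/262.9 = 1.87790, K_B = 76.5/262.9 = 0.29099
Rachford–Rice: g(β) = Σ zᵢ(Kᵢ−1)/(1+β(Kᵢ−1)) = 0.
g(0) = ΣzᵢKᵢ − 1 = 0.124 and g(1) = 1 − Σzᵢ/Kᵢ = -0.912, so a root lies in (0, 1).
Binary case is linear: z₁(K₁−1)(1+β(K₂−1)) + z₂(K₂−1)(1+β(K₁−1)) = 0
⇒ β = [z₁(K₁−1)+z₂(K₂−1)] / [−(K₁−1)(K₂−1)] = 0.1241/0.6224 = 0.199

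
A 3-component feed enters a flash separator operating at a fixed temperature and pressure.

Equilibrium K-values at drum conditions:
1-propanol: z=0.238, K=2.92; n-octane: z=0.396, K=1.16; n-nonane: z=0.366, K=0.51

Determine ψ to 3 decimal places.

ψ = 0.643

Material balance + equilibrium reduce to Σ zᵢ(Kᵢ−1)/(1+ψ(Kᵢ−1)) = 0.
Check two-phase: ΣzᵢKᵢ = 1.341 > 1 and Σzᵢ/Kᵢ = 1.141 > 1, so g(0) = 0.341 > 0 and g(1) = -0.141 < 0.
Iterate (Newton) starting at ψ = 0.5:
  ψ = 0.500: g = 0.0543, g' = -0.391 → ψ = 0.639
  ψ = 0.639: g = 0.0017, g' = -0.372 → ψ = 0.643
Converged at ψ = 0.643.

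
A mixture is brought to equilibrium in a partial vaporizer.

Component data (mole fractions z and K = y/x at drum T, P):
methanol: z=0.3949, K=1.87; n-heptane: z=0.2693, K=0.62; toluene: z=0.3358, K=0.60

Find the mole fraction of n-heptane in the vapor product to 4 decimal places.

y_n-heptane = 0.1896

Iterate (Newton) starting at ψ = 0.5:
  ψ = 0.5000: g = -0.05482, g' = -0.2884 → ψ = 0.3099
  ψ = 0.3099: g = 0.00129, g' = -0.3054 → ψ = 0.3141
Converged at ψ = 0.3141.
Compositions from xᵢ = zᵢ/(1+ψ(Kᵢ−1)), yᵢ = Kᵢxᵢ:
  methanol: x = 0.3101, y = 0.5800
  n-heptane: x = 0.3058, y = 0.1896
  toluene: x = 0.3841, y = 0.2304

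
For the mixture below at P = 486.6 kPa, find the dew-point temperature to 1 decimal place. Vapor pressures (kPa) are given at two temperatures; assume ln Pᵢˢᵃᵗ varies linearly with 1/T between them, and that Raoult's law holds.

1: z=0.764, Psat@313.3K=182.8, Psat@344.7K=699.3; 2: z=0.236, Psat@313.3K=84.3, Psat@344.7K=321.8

Dew-point temperature: Σzᵢ·P/Pᵢˢᵃᵗ(T) = 1. Interpolate ln Pᵢˢᵃᵗ = aᵢ + bᵢ/T.
  T = 313.3 K: ΣzᵢP/Pᵢˢᵃᵗ = 3.3960
  T = 344.7 K: ΣzᵢP/Pᵢˢᵃᵗ = 0.8885
  T = 329.0 K: ΣzᵢP/Pᵢˢᵃᵗ = 1.6823
  T = 336.9 K: ΣzᵢP/Pᵢˢᵃᵗ = 1.2111
  T = 340.8 K: ΣzᵢP/Pᵢˢᵃᵗ = 1.0355
  T = 342.8 K: ΣzᵢP/Pᵢˢᵃᵗ = 0.9569
Interpolating between 340.8 K and 342.8 K gives T ≈ 341.7 K.

T = 341.7 K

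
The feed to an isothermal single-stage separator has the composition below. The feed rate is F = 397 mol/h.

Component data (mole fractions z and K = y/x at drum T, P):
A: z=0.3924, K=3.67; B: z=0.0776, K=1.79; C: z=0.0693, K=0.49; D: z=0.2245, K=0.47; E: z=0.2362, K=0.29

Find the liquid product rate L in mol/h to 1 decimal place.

Rachford–Rice: g(ψ) = Σ zᵢ(Kᵢ−1)/(1+ψ(Kᵢ−1)) = 0.
g(0) = ΣzᵢKᵢ − 1 = 0.7870 and g(1) = 1 − Σzᵢ/Kᵢ = -0.5838, so a root lies in (0, 1).
Newton–Raphson from ψ = 0.5:
  ψ = 0.5000: g = 0.02332, g' = -0.9734 → ψ = 0.5240
Converged at ψ = 0.5240.
Then V = ψ·F = 0.5240·397 = 208.0 mol/h and L = F − V = 189.0 mol/h.

L = 189.0 mol/h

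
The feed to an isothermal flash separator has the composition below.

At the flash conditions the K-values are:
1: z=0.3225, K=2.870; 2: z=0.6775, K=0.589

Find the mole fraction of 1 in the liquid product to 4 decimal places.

x_1 = 0.1802

Let β = V/F and solve Σ zᵢ(Kᵢ−1)/(1+β(Kᵢ−1)) = 0.
Feasibility: ΣzᵢKᵢ = 1.3246, Σzᵢ/Kᵢ = 1.2626 — both > 1, two phases present.
Iterate (Newton) starting at β = 0.54:
  β = 0.5400: g = -0.05781, g' = -0.4682 → β = 0.4165
  β = 0.4165: g = 0.00305, g' = -0.5230 → β = 0.4224
Converged at β = 0.4224.
Compositions from xᵢ = zᵢ/(1+β(Kᵢ−1)), yᵢ = Kᵢxᵢ:
  1: x = 0.1802, y = 0.5171
  2: x = 0.8198, y = 0.4829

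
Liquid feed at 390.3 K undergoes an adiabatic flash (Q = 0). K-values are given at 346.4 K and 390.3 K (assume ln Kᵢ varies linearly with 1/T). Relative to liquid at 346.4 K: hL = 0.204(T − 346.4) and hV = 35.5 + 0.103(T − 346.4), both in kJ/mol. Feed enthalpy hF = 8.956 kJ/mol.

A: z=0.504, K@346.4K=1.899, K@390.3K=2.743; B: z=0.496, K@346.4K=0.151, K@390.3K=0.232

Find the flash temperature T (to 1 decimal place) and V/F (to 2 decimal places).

T = 360.2 K, V/F = 0.18

Adiabatic flash: solve Rachford–Rice at each trial T, then check hF = ψ·hV(T) + (1−ψ)·hL(T).
  T = 346.4 K: K = (1.899, 0.151), RR gives ψ = 0.042, H_out = 1.488 kJ/mol
  T = 390.3 K: K = (2.743, 0.232), RR gives ψ = 0.372, H_out = 20.502 kJ/mol
  T = 368.4 K: K = (2.308, 0.190), RR gives ψ = 0.243, H_out = 12.571 kJ/mol
  T = 357.4 K: K = (2.100, 0.170), RR gives ψ = 0.156, H_out = 7.616 kJ/mol
  T = 362.9 K: K = (2.203, 0.180), RR gives ψ = 0.202, H_out = 10.206 kJ/mol
  T = 360.1 K: K = (2.151, 0.175), RR gives ψ = 0.180, H_out = 8.919 kJ/mol
  T = 361.5 K: K = (2.177, 0.177), RR gives ψ = 0.191, H_out = 9.570 kJ/mol
Linear interpolation between T = 360.1 (H_out = 8.919) and T = 361.5 (H_out = 9.570) on hF = 8.956 gives T ≈ 360.2 K, at which ψ = 0.18.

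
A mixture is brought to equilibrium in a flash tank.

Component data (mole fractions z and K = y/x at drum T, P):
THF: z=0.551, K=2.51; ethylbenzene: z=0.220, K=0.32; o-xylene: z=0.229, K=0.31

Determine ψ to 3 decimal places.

Rachford–Rice: g(ψ) = Σ zᵢ(Kᵢ−1)/(1+ψ(Kᵢ−1)) = 0.
Feasibility: ΣzᵢKᵢ = 1.524, Σzᵢ/Kᵢ = 1.646 — both > 1, two phases present.
Newton–Raphson from ψ = 0.56:
  ψ = 0.560: g = -0.0483, g' = -0.924 → ψ = 0.508
  ψ = 0.508: g = -0.0007, g' = -0.898 → ψ = 0.507
Converged at ψ = 0.507.

ψ = 0.507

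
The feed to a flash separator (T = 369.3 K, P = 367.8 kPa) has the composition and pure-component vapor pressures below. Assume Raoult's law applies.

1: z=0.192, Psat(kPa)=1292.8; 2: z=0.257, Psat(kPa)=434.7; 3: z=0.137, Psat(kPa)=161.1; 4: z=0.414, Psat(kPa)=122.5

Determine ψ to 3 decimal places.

Raoult's law: Kᵢ = Pᵢˢᵃᵗ/P = Pᵢˢᵃᵗ/367.8.
  K_1 = 1292.8/367.8 = 3.51495, K_2 = 434.7/367.8 = 1.18189, K_3 = 161.1/367.8 = 0.43801, K_4 = 122.5/367.8 = 0.33306
Let ψ = V/F and solve Σ zᵢ(Kᵢ−1)/(1+ψ(Kᵢ−1)) = 0.
Check two-phase: ΣzᵢKᵢ = 1.177 > 1 and Σzᵢ/Kᵢ = 1.828 > 1, so g(0) = 0.177 > 0 and g(1) = -0.828 < 0.
Newton iteration, ψ⁰ = 0.4:
  ψ = 0.400: g = -0.1916, g' = -0.724 → ψ = 0.135
  ψ = 0.135: g = 0.0191, g' = -0.957 → ψ = 0.155
  ψ = 0.155: g = 0.0004, g' = -0.917 → ψ = 0.156
Converged at ψ = 0.156.

ψ = 0.156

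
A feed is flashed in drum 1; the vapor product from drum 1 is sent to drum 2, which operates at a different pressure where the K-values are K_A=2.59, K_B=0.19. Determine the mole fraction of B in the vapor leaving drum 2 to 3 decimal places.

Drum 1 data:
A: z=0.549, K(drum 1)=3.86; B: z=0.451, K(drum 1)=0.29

y_B (drum 2) = 0.126

Drum 1:
Let ψ₁ = V/F and solve Σ zᵢ(Kᵢ−1)/(1+ψ₁(Kᵢ−1)) = 0.
g(0) = ΣzᵢKᵢ − 1 = 1.250 and g(1) = 1 − Σzᵢ/Kᵢ = -0.697, so a root lies in (0, 1).
Newton iteration, ψ₁⁰ = 0.52:
  ψ₁ = 0.520: g = 0.1237, g' = -1.297 → ψ₁ = 0.615
  ψ₁ = 0.615: g = 0.0003, g' = -1.307 → ψ₁ = 0.616
Converged at ψ₁ = 0.616.
Drum-1 compositions:
  A: x = 0.199, y = 0.768
  B: x = 0.801, y = 0.232
Drum-2 feed = drum-1 vapor: z₂ = (0.7677, 0.2323).
Drum 2:
Material balance + equilibrium reduce to Σ zᵢ(Kᵢ−1)/(1+ψ₂(Kᵢ−1)) = 0.
Check two-phase: ΣzᵢKᵢ = 2.032 > 1 and Σzᵢ/Kᵢ = 1.519 > 1, so g(0) = 1.032 > 0 and g(1) = -0.519 < 0.
Newton–Raphson from ψ₂ = 0.5:
  ψ₂ = 0.500: g = 0.3637, g' = -1.033 → ψ₂ = 0.852
  ψ₂ = 0.852: g = -0.0892, g' = -1.939 → ψ₂ = 0.806
  ψ₂ = 0.806: g = -0.0073, g' = -1.638 → ψ₂ = 0.802
Converged at ψ₂ = 0.802.
  A: x = 0.337, y = 0.874
  B: x = 0.663, y = 0.126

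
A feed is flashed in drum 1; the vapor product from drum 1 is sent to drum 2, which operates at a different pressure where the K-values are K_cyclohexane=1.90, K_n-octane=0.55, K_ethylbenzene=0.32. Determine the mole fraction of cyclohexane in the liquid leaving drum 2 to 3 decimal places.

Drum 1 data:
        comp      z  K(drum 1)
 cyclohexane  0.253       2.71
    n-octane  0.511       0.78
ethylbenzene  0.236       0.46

x_cyclohexane (drum 2) = 0.360

Drum 1:
Material balance + equilibrium reduce to Σ zᵢ(Kᵢ−1)/(1+ψ₁(Kᵢ−1)) = 0.
Feasibility: ΣzᵢKᵢ = 1.193, Σzᵢ/Kᵢ = 1.262 — both > 1, two phases present.
Newton iteration, ψ₁⁰ = 0.5:
  ψ₁ = 0.500: g = -0.0677, g' = -0.375 → ψ₁ = 0.320
  ψ₁ = 0.320: g = 0.0047, g' = -0.438 → ψ₁ = 0.331
Converged at ψ₁ = 0.331.
Drum-1 compositions:
  cyclohexane: x = 0.162, y = 0.438
  n-octane: x = 0.551, y = 0.430
  ethylbenzene: x = 0.287, y = 0.132
Drum-2 feed = drum-1 vapor: z₂ = (0.4380, 0.4298, 0.1322).
Drum 2:
Material balance + equilibrium reduce to Σ zᵢ(Kᵢ−1)/(1+ψ₂(Kᵢ−1)) = 0.
g(0) = ΣzᵢKᵢ − 1 = 0.111 and g(1) = 1 − Σzᵢ/Kᵢ = -0.425, so a root lies in (0, 1).
Newton–Raphson from ψ₂ = 0.5:
  ψ₂ = 0.500: g = -0.1139, g' = -0.454 → ψ₂ = 0.249
  ψ₂ = 0.249: g = -0.0040, g' = -0.436 → ψ₂ = 0.240
Converged at ψ₂ = 0.240.
  cyclohexane: x = 0.360, y = 0.684
  n-octane: x = 0.482, y = 0.265
  ethylbenzene: x = 0.158, y = 0.051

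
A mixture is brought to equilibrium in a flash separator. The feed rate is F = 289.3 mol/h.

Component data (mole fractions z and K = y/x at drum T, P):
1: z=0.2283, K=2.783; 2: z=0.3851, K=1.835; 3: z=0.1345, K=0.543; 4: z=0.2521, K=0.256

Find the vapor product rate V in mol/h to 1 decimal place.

V = 169.0 mol/h

Newton iteration, ψ⁰ = 0.33:
  ψ = 0.3300: g = 0.18738, g' = -0.7368 → ψ = 0.5843
  ψ = 0.5843: g = -0.00020, g' = -0.7844 → ψ = 0.5841
Converged at ψ = 0.5841.
Then V = ψ·F = 0.5841·289.3 = 169.0 mol/h and L = F − V = 120.3 mol/h.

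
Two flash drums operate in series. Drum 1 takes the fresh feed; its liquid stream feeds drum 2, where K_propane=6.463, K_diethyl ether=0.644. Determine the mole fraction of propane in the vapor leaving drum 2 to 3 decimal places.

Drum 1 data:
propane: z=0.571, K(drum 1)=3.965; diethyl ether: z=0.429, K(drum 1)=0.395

Drum 1:
Binary case is linear: z₁(K₁−1)(1+ψ₁(K₂−1)) + z₂(K₂−1)(1+ψ₁(K₁−1)) = 0
⇒ ψ₁ = [z₁(K₁−1)+z₂(K₂−1)] / [−(K₁−1)(K₂−1)] = 1.4335/1.7938 = 0.799
Drum-1 compositions:
  propane: x = 0.169, y = 0.672
  diethyl ether: x = 0.831, y = 0.328
Drum-2 feed = drum-1 liquid: z₂ = (0.1695, 0.8305).
Drum 2:
Material balance + equilibrium reduce to Σ zᵢ(Kᵢ−1)/(1+ψ₂(Kᵢ−1)) = 0.
g(0) = ΣzᵢKᵢ − 1 = 0.630 and g(1) = 1 − Σzᵢ/Kᵢ = -0.316, so a root lies in (0, 1).
Iterate (Newton) starting at ψ₂ = 0.45:
  ψ₂ = 0.450: g = -0.0844, g' = -0.572 → ψ₂ = 0.303
  ψ₂ = 0.303: g = 0.0176, g' = -0.851 → ψ₂ = 0.323
  ψ₂ = 0.323: g = 0.0006, g' = -0.795 → ψ₂ = 0.324
Converged at ψ₂ = 0.324.
  propane: x = 0.061, y = 0.395
  diethyl ether: x = 0.939, y = 0.605

y_propane (drum 2) = 0.395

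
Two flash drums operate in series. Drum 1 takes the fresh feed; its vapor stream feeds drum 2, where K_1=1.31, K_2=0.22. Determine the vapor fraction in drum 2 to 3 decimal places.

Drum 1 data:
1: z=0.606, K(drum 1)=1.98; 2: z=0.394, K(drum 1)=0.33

V/F (drum 2) = 0.399

Drum 1:
Material balance + equilibrium reduce to Σ zᵢ(Kᵢ−1)/(1+ψ₁(Kᵢ−1)) = 0.
g(0) = ΣzᵢKᵢ − 1 = 0.330 and g(1) = 1 − Σzᵢ/Kᵢ = -0.500, so a root lies in (0, 1).
Iterate (Newton) starting at ψ₁ = 0.5:
  ψ₁ = 0.500: g = 0.0016, g' = -0.662 → ψ₁ = 0.502
Converged at ψ₁ = 0.502.
Drum-1 compositions:
  1: x = 0.406, y = 0.804
  2: x = 0.594, y = 0.196
Drum-2 feed = drum-1 vapor: z₂ = (0.8040, 0.1960).
Drum 2:
Material balance + equilibrium reduce to Σ zᵢ(Kᵢ−1)/(1+ψ₂(Kᵢ−1)) = 0.
Check two-phase: ΣzᵢKᵢ = 1.096 > 1 and Σzᵢ/Kᵢ = 1.505 > 1, so g(0) = 0.096 > 0 and g(1) = -0.505 < 0.
Binary case is linear: z₁(K₁−1)(1+ψ₂(K₂−1)) + z₂(K₂−1)(1+ψ₂(K₁−1)) = 0
⇒ ψ₂ = [z₁(K₁−1)+z₂(K₂−1)] / [−(K₁−1)(K₂−1)] = 0.0964/0.2418 = 0.399
  1: x = 0.716, y = 0.937
  2: x = 0.284, y = 0.063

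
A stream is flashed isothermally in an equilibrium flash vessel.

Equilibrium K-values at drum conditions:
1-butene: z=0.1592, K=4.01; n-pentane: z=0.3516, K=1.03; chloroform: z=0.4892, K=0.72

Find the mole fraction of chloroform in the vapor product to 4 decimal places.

y_chloroform = 0.4340

Newton iteration, V/F⁰ = 0.5:
  V/F = 0.5000: g = 0.04241, g' = -0.2820 → V/F = 0.6504
  V/F = 0.6504: g = 0.00489, g' = -0.2225 → V/F = 0.6724
  V/F = 0.6724: g = 0.00007, g' = -0.2163 → V/F = 0.6727
Converged at V/F = 0.6727.
Compositions from xᵢ = zᵢ/(1+V/F(Kᵢ−1)), yᵢ = Kᵢxᵢ:
  1-butene: x = 0.0526, y = 0.2111
  n-pentane: x = 0.3446, y = 0.3550
  chloroform: x = 0.6027, y = 0.4340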